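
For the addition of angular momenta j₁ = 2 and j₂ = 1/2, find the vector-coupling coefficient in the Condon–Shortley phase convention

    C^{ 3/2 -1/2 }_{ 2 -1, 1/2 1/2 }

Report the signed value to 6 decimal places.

-0.774597

√[4·1!3!0!/5! · 1!3!1!0!1!2!] = √(12/5)
  +(−1)^1/∏(1,0,2,0,1,0)! = -1/2  (running -1/2)
⟨..|..⟩ = √(12/5)·(-1/2) = -0.774597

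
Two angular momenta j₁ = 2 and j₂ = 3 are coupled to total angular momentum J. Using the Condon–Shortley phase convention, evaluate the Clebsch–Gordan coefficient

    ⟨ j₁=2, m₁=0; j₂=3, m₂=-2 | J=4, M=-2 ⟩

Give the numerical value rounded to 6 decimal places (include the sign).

j₁+j₂−J=1  J+j₁−j₂=3  J−j₁+j₂=5  j₁+j₂+J+1=10
(j₁±m₁, j₂±m₂, J±M) = (2,2,1,5,2,6)
P² = 8640/7
sum k=0..1:
  [0] +1/48 = 1/48
  [1] −1/240 = -1/240
S = 1/60
C² = P²·S² = 12/35 ; C = +0.585540

+0.585540  (= +√(12/35))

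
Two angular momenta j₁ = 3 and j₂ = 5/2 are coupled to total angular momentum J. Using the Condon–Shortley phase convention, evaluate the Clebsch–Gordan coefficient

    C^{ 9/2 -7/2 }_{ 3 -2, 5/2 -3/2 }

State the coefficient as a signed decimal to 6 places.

√[10·1!5!4!/11! · 1!5!1!4!1!8!] = √(921600/11)
  +(−1)^0/∏(0,1,5,1,0,3)! = 1/720  (running 1/720)
  +(−1)^1/∏(1,0,4,0,1,4)! = -1/576  (running -1/2880)
⟨..|..⟩ = √(921600/11)·(-1/2880) = -0.100504

−√(1/99) = -0.100504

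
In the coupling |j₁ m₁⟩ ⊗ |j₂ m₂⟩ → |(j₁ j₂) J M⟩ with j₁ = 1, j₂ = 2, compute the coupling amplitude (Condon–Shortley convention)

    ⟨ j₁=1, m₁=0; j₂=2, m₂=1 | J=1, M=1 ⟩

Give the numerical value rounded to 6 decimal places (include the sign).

-0.547723  (= −√(3/10))

√[3·2!0!2!/5! · 1!1!3!1!2!0!] = √(6/5)
  +(−1)^1/∏(1,1,0,2,0,0)! = -1/2  (running -1/2)
⟨..|..⟩ = √(6/5)·(-1/2) = -0.547723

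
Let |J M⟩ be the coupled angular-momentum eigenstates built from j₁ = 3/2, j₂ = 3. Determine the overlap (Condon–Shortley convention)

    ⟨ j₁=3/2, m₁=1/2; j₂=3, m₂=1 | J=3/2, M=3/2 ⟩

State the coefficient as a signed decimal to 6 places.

j₁+j₂−J=3  J+j₁−j₂=0  J−j₁+j₂=3  j₁+j₂+J+1=7
(j₁±m₁, j₂±m₂, J±M) = (2,1,4,2,3,0)
P² = 576/35
sum k=1..1:
  [1] −1/12 = -1/12
S = -1/12
C² = P²·S² = 4/35 ; C = -0.338062

-0.338062  (= −√(4/35))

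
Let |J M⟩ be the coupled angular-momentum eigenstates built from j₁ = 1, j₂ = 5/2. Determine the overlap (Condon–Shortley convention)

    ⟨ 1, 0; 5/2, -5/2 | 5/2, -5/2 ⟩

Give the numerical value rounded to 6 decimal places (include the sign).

√[6·1!1!4!/7! · 1!1!0!5!0!5!] = √(2880/7)
  +(−1)^0/∏(0,1,1,0,0,4)! = 1/24  (running 1/24)
⟨..|..⟩ = √(2880/7)·(1/24) = +0.845154

+√(5/7) = +0.845154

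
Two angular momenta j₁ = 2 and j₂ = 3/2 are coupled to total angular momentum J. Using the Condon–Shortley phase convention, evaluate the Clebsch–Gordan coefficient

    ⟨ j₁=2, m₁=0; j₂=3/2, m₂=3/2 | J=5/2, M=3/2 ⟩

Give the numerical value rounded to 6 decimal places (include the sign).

j₁+j₂−J=1  J+j₁−j₂=3  J−j₁+j₂=2  j₁+j₂+J+1=7
(j₁±m₁, j₂±m₂, J±M) = (2,2,3,0,4,1)
P² = 288/35
sum k=1..1:
  [1] −1/4 = -1/4
S = -1/4
C² = P²·S² = 18/35 ; C = -0.717137

−√(18/35) = -0.717137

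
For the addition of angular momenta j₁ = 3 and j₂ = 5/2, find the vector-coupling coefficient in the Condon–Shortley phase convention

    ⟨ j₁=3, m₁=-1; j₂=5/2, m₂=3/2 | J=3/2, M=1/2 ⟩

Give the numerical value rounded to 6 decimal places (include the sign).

triangle: 4!*2!*1!/8! = 48/40320
(j±m)!: 2!*4!*4!*1!*2!*1! = 2304
prefactor² = (2J+1)*Δ*N² = 384/35
  k=3: −1/(3!*1!*1!*1!*1!*0!) = -1/6
  k=4: +1/(4!*0!*0!*0!*2!*1!) = 1/48
Σ = -7/48  ⇒  CG² = 384/35*(-7/48)² = 7/30
CG = −√(7/30) = -0.483046

−√(7/30) = -0.483046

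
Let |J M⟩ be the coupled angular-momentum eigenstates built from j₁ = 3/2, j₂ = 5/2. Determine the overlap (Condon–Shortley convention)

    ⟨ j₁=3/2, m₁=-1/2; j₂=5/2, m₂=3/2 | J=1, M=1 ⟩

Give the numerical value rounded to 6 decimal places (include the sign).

triangle: 3!·0!·2!/6! = 12/720
(j±m)!: 1!·2!·4!·1!·2!·0! = 96
prefactor² = (2J+1)·Δ·N² = 24/5
  k=2: +1/(2!·1!·0!·2!·0!·0!) = 1/4
Σ = 1/4  ⇒  CG² = 24/5·1/4² = 3/10
CG = +√(3/10) = +0.547723

+0.547723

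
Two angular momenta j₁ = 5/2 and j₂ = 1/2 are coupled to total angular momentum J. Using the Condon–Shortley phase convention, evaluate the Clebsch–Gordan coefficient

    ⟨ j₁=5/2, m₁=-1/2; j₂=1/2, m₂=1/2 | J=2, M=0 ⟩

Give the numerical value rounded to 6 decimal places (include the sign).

-0.707107

√[5·1!4!0!/6! · 2!3!1!0!2!2!] = √(8)
  +(−1)^1/∏(1,0,2,0,2,0)! = -1/4  (running -1/4)
⟨..|..⟩ = √(8)·(-1/4) = -0.707107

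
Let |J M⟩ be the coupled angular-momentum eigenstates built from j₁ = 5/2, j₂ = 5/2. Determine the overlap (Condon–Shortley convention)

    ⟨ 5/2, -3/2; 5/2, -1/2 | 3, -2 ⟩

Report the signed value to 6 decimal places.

−√(1/12) ≈ -0.288675

j₁+j₂−J=2  J+j₁−j₂=3  J−j₁+j₂=3  j₁+j₂+J+1=9
(j₁±m₁, j₂±m₂, J±M) = (1,4,2,3,1,5)
P² = 48
sum k=1..2:
  [1] −1/12 = -1/12
  [2] +1/24 = 1/24
S = -1/24
C² = P²·S² = 1/12 ; C = -0.288675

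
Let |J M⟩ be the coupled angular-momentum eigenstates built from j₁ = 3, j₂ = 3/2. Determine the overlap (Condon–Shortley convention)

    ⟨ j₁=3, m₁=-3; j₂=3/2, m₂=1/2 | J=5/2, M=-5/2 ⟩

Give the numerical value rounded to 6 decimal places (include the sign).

j₁+j₂−J=2  J+j₁−j₂=4  J−j₁+j₂=1  j₁+j₂+J+1=8
(j₁±m₁, j₂±m₂, J±M) = (0,6,2,1,0,5)
P² = 8640/7
sum k=2..2:
  [2] +1/48 = 1/48
S = 1/48
C² = P²·S² = 15/28 ; C = +0.731925

+0.731925  (= +√(15/28))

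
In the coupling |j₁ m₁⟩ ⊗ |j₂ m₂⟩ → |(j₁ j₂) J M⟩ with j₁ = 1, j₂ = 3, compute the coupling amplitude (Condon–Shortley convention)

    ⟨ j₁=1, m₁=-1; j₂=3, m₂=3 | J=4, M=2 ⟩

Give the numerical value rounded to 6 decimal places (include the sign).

+√(1/28) = +0.188982

triangle: 0!*2!*6!/9! = 1440/362880
(j±m)!: 0!*2!*6!*0!*6!*2! = 2073600
prefactor² = (2J+1)*Δ*N² = 518400/7
  k=0: +1/(0!*0!*2!*6!*0!*0!) = 1/1440
Σ = 1/1440  ⇒  CG² = 518400/7*1/1440² = 1/28
CG = +√(1/28) = +0.188982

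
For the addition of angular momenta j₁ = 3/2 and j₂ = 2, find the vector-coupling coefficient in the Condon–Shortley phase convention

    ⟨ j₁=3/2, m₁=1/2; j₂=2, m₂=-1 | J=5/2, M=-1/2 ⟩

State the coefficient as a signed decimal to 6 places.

+√(5/14) ≈ +0.597614

√[6·1!2!3!/7! · 2!1!1!3!2!3!] = √(72/35)
  +(−1)^0/∏(0,1,1,1,1,2)! = 1/2  (running 1/2)
  +(−1)^1/∏(1,0,0,0,2,3)! = -1/12  (running 5/12)
⟨..|..⟩ = √(72/35)·(5/12) = +0.597614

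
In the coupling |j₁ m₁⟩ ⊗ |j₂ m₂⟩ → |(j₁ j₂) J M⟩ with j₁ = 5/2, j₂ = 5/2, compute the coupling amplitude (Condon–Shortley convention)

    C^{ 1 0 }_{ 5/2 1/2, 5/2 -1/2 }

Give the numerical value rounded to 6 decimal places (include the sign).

+0.119523  (= +√(1/70))

j₁+j₂−J=4  J+j₁−j₂=1  J−j₁+j₂=1  j₁+j₂+J+1=7
(j₁±m₁, j₂±m₂, J±M) = (3,2,2,3,1,1)
P² = 72/35
sum k=1..2:
  [1] −1/6 = -1/6
  [2] +1/4 = 1/4
S = 1/12
C² = P²·S² = 1/70 ; C = +0.119523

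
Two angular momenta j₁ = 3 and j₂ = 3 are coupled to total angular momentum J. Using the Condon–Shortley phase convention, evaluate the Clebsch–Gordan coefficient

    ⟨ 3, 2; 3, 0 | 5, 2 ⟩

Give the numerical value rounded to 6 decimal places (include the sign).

triangle: 1!×5!×5!/12! = 14400/479001600
(j±m)!: 5!×1!×3!×3!×7!×3! = 130636800
prefactor² = (2J+1)×Δ×N² = 43200
  k=0: +1/(0!×1!×1!×3!×4!×2!) = 1/288
  k=1: −1/(1!×0!×0!×2!×5!×3!) = -1/1440
Σ = 1/360  ⇒  CG² = 43200×1/360² = 1/3
CG = +√(1/3) = +0.577350

+0.577350  (= +√(1/3))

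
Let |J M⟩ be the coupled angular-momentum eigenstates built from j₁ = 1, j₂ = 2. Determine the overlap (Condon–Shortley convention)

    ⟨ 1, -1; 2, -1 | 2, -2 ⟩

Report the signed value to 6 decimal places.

−√(1/3) = -0.577350

j₁+j₂−J=1  J+j₁−j₂=1  J−j₁+j₂=3  j₁+j₂+J+1=6
(j₁±m₁, j₂±m₂, J±M) = (0,2,1,3,0,4)
P² = 12
sum k=1..1:
  [1] −1/6 = -1/6
S = -1/6
C² = P²·S² = 1/3 ; C = -0.577350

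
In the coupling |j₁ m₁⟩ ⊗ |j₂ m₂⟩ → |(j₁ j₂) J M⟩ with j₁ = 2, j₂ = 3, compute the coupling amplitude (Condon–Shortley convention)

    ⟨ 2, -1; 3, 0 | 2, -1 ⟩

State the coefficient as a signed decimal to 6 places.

triangle: 3!×1!×3!/8! = 36/40320
(j±m)!: 1!×3!×3!×3!×1!×3! = 1296
prefactor² = (2J+1)×Δ×N² = 81/14
  k=2: +1/(2!×1!×1!×1!×0!×2!) = 1/4
  k=3: −1/(3!×0!×0!×0!×1!×3!) = -1/36
Σ = 2/9  ⇒  CG² = 81/14×2/9² = 2/7
CG = +√(2/7) = +0.534522

+0.534522  (= +√(2/7))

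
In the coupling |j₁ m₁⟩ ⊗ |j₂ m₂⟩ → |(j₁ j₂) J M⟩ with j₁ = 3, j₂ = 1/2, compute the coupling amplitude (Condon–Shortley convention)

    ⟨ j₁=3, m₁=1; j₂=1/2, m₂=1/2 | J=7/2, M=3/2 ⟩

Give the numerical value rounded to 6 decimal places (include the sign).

triangle: 0!×6!×1!/8! = 720/40320
(j±m)!: 4!×2!×1!×0!×5!×2! = 11520
prefactor² = (2J+1)×Δ×N² = 11520/7
  k=0: +1/(0!×0!×2!×1!×4!×0!) = 1/48
Σ = 1/48  ⇒  CG² = 11520/7×1/48² = 5/7
CG = +√(5/7) = +0.845154

+√(5/7) ≈ +0.845154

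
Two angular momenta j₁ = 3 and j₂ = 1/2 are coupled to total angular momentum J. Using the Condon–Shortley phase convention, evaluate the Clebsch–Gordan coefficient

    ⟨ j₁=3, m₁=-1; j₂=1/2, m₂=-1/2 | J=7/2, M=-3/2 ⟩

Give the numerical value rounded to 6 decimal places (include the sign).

√[8·0!6!1!/8! · 2!4!0!1!2!5!] = √(11520/7)
  +(−1)^0/∏(0,0,4,0,2,1)! = 1/48  (running 1/48)
⟨..|..⟩ = √(11520/7)·(1/48) = +0.845154

+0.845154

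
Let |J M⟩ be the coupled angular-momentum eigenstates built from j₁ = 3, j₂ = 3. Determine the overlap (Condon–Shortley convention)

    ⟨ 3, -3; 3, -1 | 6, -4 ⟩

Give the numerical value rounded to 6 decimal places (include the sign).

triangle: 0!×6!×6!/13! = 518400/6227020800
(j±m)!: 0!×6!×2!×4!×2!×10! = 250822656000
prefactor² = (2J+1)×Δ×N² = 2985984000/11
  k=0: +1/(0!×0!×6!×2!×0!×4!) = 1/34560
Σ = 1/34560  ⇒  CG² = 2985984000/11×1/34560² = 5/22
CG = +√(5/22) = +0.476731

+0.476731  (= +√(5/22))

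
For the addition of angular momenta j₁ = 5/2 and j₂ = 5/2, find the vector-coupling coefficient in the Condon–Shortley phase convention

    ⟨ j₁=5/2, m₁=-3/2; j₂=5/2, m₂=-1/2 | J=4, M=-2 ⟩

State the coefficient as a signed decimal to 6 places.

j₁+j₂−J=1  J+j₁−j₂=4  J−j₁+j₂=4  j₁+j₂+J+1=10
(j₁±m₁, j₂±m₂, J±M) = (1,4,2,3,2,6)
P² = 20736/35
sum k=0..1:
  [0] +1/96 = 1/96
  [1] −1/36 = -1/36
S = -5/288
C² = P²·S² = 5/28 ; C = -0.422577

−√(5/28) ≈ -0.422577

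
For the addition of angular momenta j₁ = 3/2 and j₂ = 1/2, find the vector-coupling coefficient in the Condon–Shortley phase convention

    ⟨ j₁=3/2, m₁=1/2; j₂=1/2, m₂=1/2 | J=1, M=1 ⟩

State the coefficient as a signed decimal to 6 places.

−√(1/4) = -0.500000

j₁+j₂−J=1  J+j₁−j₂=2  J−j₁+j₂=0  j₁+j₂+J+1=4
(j₁±m₁, j₂±m₂, J±M) = (2,1,1,0,2,0)
P² = 1
sum k=1..1:
  [1] −1/2 = -1/2
S = -1/2
C² = P²·S² = 1/4 ; C = -0.500000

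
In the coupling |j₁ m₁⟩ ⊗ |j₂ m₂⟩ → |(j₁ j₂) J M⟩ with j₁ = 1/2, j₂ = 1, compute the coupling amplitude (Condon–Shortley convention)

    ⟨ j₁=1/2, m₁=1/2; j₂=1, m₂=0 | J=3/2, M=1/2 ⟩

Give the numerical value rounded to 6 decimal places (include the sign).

√[4·0!1!2!/4! · 1!0!1!1!2!1!] = √(2/3)
  +(−1)^0/∏(0,0,0,1,1,1)! = 1  (running 1)
⟨..|..⟩ = √(2/3)·(1) = +0.816497

+0.816497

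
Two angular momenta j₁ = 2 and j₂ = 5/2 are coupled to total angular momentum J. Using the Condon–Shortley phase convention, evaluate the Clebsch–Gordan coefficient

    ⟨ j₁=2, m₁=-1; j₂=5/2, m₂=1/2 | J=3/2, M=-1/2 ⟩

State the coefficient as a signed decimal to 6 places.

+0.487950

√[4·3!1!2!/7! · 1!3!3!2!1!2!] = √(48/35)
  +(−1)^2/∏(2,1,1,1,0,1)! = 1/2  (running 1/2)
  +(−1)^3/∏(3,0,0,0,1,2)! = -1/12  (running 5/12)
⟨..|..⟩ = √(48/35)·(5/12) = +0.487950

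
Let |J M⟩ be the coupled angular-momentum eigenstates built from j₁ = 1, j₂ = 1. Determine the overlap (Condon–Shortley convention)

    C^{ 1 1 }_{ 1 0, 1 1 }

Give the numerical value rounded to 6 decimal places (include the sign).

triangle: 1!*1!*1!/4! = 1/24
(j±m)!: 1!*1!*2!*0!*2!*0! = 4
prefactor² = (2J+1)*Δ*N² = 1/2
  k=1: −1/(1!*0!*0!*1!*1!*0!) = -1
Σ = -1  ⇒  CG² = 1/2*(-1)² = 1/2
CG = −√(1/2) = -0.707107

-0.707107  (= −√(1/2))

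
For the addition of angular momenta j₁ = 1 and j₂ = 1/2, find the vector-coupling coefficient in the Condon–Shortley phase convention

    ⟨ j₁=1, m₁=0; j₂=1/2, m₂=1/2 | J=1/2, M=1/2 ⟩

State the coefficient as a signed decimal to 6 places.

triangle: 1!·1!·0!/3! = 1/6
(j±m)!: 1!·1!·1!·0!·1!·0! = 1
prefactor² = (2J+1)·Δ·N² = 1/3
  k=1: −1/(1!·0!·0!·0!·1!·0!) = -1
Σ = -1  ⇒  CG² = 1/3·(-1)² = 1/3
CG = −√(1/3) = -0.577350

−√(1/3) ≈ -0.577350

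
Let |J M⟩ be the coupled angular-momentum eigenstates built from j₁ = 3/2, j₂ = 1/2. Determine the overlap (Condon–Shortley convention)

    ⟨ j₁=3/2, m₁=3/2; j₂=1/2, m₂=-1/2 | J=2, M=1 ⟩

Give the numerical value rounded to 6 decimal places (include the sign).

+0.500000

triangle: 0!·3!·1!/5! = 6/120
(j±m)!: 3!·0!·0!·1!·3!·1! = 36
prefactor² = (2J+1)·Δ·N² = 9
  k=0: +1/(0!·0!·0!·0!·3!·1!) = 1/6
Σ = 1/6  ⇒  CG² = 9·1/6² = 1/4
CG = +√(1/4) = +0.500000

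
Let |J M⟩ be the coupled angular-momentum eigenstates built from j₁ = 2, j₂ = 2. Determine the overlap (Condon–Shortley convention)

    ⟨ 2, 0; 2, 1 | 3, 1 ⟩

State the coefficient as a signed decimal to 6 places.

-0.447214

j₁+j₂−J=1  J+j₁−j₂=3  J−j₁+j₂=3  j₁+j₂+J+1=8
(j₁±m₁, j₂±m₂, J±M) = (2,2,3,1,4,2)
P² = 36/5
sum k=0..1:
  [0] +1/12 = 1/12
  [1] −1/4 = -1/4
S = -1/6
C² = P²·S² = 1/5 ; C = -0.447214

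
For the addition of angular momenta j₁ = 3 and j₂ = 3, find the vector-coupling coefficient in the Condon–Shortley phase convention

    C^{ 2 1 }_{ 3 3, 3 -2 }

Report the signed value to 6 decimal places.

+0.545545  (= +√(25/84))

triangle: 4!·2!·2!/9! = 96/362880
(j±m)!: 6!·0!·1!·5!·3!·1! = 518400
prefactor² = (2J+1)·Δ·N² = 4800/7
  k=0: +1/(0!·4!·0!·1!·2!·1!) = 1/48
Σ = 1/48  ⇒  CG² = 4800/7·1/48² = 25/84
CG = +√(25/84) = +0.545545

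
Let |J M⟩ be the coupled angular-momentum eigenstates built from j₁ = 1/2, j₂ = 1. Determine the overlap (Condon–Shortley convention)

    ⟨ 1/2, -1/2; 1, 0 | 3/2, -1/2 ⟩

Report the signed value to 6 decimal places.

+√(2/3) = +0.816497

triangle: 0!·1!·2!/4! = 2/24
(j±m)!: 0!·1!·1!·1!·1!·2! = 2
prefactor² = (2J+1)·Δ·N² = 2/3
  k=0: +1/(0!·0!·1!·1!·0!·1!) = 1
Σ = 1  ⇒  CG² = 2/3·1² = 2/3
CG = +√(2/3) = +0.816497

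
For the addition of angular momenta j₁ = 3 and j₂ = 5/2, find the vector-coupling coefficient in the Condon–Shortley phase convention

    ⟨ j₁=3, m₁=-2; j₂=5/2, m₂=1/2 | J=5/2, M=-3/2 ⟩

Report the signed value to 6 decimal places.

√[6·3!3!2!/9! · 1!5!3!2!1!4!] = √(288/7)
  +(−1)^2/∏(2,1,3,1,0,1)! = 1/12  (running 1/12)
  +(−1)^3/∏(3,0,2,0,1,2)! = -1/24  (running 1/24)
⟨..|..⟩ = √(288/7)·(1/24) = +0.267261

+√(1/14) ≈ +0.267261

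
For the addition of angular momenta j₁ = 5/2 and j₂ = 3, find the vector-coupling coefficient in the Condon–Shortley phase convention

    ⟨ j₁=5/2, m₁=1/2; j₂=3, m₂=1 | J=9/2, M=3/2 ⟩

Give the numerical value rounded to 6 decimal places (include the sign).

-0.147122

j₁+j₂−J=1  J+j₁−j₂=4  J−j₁+j₂=5  j₁+j₂+J+1=11
(j₁±m₁, j₂±m₂, J±M) = (3,2,4,2,6,3)
P² = 138240/77
sum k=0..1:
  [0] +1/96 = 1/96
  [1] −1/72 = -1/72
S = -1/288
C² = P²·S² = 5/231 ; C = -0.147122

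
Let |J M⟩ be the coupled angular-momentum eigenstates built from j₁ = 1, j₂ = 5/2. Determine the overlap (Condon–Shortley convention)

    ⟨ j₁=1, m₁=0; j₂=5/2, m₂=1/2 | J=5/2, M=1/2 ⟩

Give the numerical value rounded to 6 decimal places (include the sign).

triangle: 1!*1!*4!/7! = 24/5040
(j±m)!: 1!*1!*3!*2!*3!*2! = 144
prefactor² = (2J+1)*Δ*N² = 144/35
  k=0: +1/(0!*1!*1!*3!*0!*1!) = 1/6
  k=1: −1/(1!*0!*0!*2!*1!*2!) = -1/4
Σ = -1/12  ⇒  CG² = 144/35*(-1/12)² = 1/35
CG = −√(1/35) = -0.169031

−√(1/35) = -0.169031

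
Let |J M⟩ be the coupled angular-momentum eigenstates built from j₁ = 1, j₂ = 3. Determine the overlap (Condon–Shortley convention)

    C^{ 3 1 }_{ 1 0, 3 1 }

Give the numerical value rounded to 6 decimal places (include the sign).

√[7·1!1!5!/8! · 1!1!4!2!4!2!] = √(48)
  +(−1)^0/∏(0,1,1,4,0,1)! = 1/24  (running 1/24)
  +(−1)^1/∏(1,0,0,3,1,2)! = -1/12  (running -1/24)
⟨..|..⟩ = √(48)·(-1/24) = -0.288675

-0.288675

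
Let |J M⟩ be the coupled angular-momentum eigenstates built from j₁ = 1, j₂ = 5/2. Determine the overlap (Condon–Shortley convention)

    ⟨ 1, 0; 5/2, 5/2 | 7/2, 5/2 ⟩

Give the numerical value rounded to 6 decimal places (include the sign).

+0.534522

triangle: 0!×2!×5!/8! = 240/40320
(j±m)!: 1!×1!×5!×0!×6!×1! = 86400
prefactor² = (2J+1)×Δ×N² = 28800/7
  k=0: +1/(0!×0!×1!×5!×1!×0!) = 1/120
Σ = 1/120  ⇒  CG² = 28800/7×1/120² = 2/7
CG = +√(2/7) = +0.534522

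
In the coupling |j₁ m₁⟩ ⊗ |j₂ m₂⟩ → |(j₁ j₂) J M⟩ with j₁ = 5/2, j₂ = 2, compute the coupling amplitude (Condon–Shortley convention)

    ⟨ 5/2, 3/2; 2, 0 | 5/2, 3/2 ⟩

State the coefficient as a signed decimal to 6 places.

−√(1/70) = -0.119523

√[6·2!3!2!/8! · 4!1!2!2!4!1!] = √(288/35)
  +(−1)^0/∏(0,2,1,2,2,0)! = 1/8  (running 1/8)
  +(−1)^1/∏(1,1,0,1,3,1)! = -1/6  (running -1/24)
⟨..|..⟩ = √(288/35)·(-1/24) = -0.119523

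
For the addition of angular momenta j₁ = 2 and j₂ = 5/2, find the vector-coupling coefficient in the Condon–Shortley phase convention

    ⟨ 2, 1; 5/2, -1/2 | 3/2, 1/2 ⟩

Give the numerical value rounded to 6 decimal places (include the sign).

-0.487950  (= −√(5/21))

√[4·3!1!2!/7! · 3!1!2!3!2!1!] = √(48/35)
  +(−1)^0/∏(0,3,1,2,0,0)! = 1/12  (running 1/12)
  +(−1)^1/∏(1,2,0,1,1,1)! = -1/2  (running -5/12)
⟨..|..⟩ = √(48/35)·(-5/12) = -0.487950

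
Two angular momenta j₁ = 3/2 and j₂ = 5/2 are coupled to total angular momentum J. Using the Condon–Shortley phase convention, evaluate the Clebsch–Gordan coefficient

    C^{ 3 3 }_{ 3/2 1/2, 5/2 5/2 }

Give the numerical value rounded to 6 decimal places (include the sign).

-0.790569  (= −√(5/8))

triangle: 1!*2!*4!/8! = 48/40320
(j±m)!: 2!*1!*5!*0!*6!*0! = 172800
prefactor² = (2J+1)*Δ*N² = 1440
  k=1: −1/(1!*0!*0!*4!*2!*0!) = -1/48
Σ = -1/48  ⇒  CG² = 1440*(-1/48)² = 5/8
CG = −√(5/8) = -0.790569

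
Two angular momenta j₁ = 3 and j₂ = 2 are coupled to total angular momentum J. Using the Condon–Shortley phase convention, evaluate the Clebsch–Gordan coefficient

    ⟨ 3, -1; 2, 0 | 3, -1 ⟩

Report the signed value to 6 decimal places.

j₁+j₂−J=2  J+j₁−j₂=4  J−j₁+j₂=2  j₁+j₂+J+1=9
(j₁±m₁, j₂±m₂, J±M) = (2,4,2,2,2,4)
P² = 256/15
sum k=0..2:
  [0] +1/96 = 1/96
  [1] −1/6 = -1/6
  [2] +1/16 = 1/16
S = -3/32
C² = P²·S² = 3/20 ; C = -0.387298

−√(3/20) ≈ -0.387298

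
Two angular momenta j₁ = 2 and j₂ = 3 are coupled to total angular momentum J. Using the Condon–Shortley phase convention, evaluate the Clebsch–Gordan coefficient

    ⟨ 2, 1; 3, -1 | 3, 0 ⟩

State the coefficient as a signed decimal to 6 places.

+0.182574

triangle: 2!×2!×4!/9! = 96/362880
(j±m)!: 3!×1!×2!×4!×3!×3! = 10368
prefactor² = (2J+1)×Δ×N² = 96/5
  k=0: +1/(0!×2!×1!×2!×1!×2!) = 1/8
  k=1: −1/(1!×1!×0!×1!×2!×3!) = -1/12
Σ = 1/24  ⇒  CG² = 96/5×1/24² = 1/30
CG = +√(1/30) = +0.182574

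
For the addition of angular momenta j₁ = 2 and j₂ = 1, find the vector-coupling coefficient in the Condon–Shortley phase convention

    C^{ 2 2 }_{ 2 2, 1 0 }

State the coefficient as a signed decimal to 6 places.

triangle: 1!*3!*1!/6! = 6/720
(j±m)!: 4!*0!*1!*1!*4!*0! = 576
prefactor² = (2J+1)*Δ*N² = 24
  k=0: +1/(0!*1!*0!*1!*3!*0!) = 1/6
Σ = 1/6  ⇒  CG² = 24*1/6² = 2/3
CG = +√(2/3) = +0.816497

+√(2/3) ≈ +0.816497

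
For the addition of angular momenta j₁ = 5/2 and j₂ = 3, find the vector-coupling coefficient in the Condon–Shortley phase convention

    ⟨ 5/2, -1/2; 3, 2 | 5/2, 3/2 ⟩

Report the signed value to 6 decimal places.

triangle: 3!*2!*3!/9! = 72/362880
(j±m)!: 2!*3!*5!*1!*4!*1! = 34560
prefactor² = (2J+1)*Δ*N² = 288/7
  k=2: +1/(2!*1!*1!*3!*1!*0!) = 1/12
  k=3: −1/(3!*0!*0!*2!*2!*1!) = -1/24
Σ = 1/24  ⇒  CG² = 288/7*1/24² = 1/14
CG = +√(1/14) = +0.267261

+0.267261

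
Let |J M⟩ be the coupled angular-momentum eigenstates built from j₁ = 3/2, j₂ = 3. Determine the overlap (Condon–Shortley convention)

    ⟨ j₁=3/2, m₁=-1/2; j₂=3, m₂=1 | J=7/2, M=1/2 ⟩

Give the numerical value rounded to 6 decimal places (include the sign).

√[8·1!2!5!/9! · 1!2!4!2!4!3!] = √(512/7)
  +(−1)^0/∏(0,1,2,4,0,1)! = 1/48  (running 1/48)
  +(−1)^1/∏(1,0,1,3,1,2)! = -1/12  (running -1/16)
⟨..|..⟩ = √(512/7)·(-1/16) = -0.534522

−√(2/7) = -0.534522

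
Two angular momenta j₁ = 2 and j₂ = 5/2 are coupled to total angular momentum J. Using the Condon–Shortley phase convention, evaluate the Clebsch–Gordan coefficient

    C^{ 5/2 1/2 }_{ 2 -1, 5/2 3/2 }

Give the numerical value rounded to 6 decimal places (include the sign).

√[6·2!2!3!/8! · 1!3!4!1!3!2!] = √(216/35)
  +(−1)^1/∏(1,1,2,3,0,0)! = -1/12  (running -1/12)
  +(−1)^2/∏(2,0,1,2,1,1)! = 1/4  (running 1/6)
⟨..|..⟩ = √(216/35)·(1/6) = +0.414039

+0.414039  (= +√(6/35))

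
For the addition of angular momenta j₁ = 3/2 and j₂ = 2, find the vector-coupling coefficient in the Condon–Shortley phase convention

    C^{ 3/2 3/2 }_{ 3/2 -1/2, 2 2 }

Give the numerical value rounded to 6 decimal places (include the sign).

j₁+j₂−J=2  J+j₁−j₂=1  J−j₁+j₂=2  j₁+j₂+J+1=6
(j₁±m₁, j₂±m₂, J±M) = (1,2,4,0,3,0)
P² = 32/5
sum k=2..2:
  [2] +1/4 = 1/4
S = 1/4
C² = P²·S² = 2/5 ; C = +0.632456

+0.632456  (= +√(2/5))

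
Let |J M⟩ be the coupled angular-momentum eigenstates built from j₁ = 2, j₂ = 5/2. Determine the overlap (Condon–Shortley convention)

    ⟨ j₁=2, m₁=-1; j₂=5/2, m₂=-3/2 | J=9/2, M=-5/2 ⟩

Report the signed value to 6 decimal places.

+√(5/9) ≈ +0.745356

√[10·0!4!5!/10! · 1!3!1!4!2!7!] = √(11520)
  +(−1)^0/∏(0,0,3,1,1,4)! = 1/144  (running 1/144)
⟨..|..⟩ = √(11520)·(1/144) = +0.745356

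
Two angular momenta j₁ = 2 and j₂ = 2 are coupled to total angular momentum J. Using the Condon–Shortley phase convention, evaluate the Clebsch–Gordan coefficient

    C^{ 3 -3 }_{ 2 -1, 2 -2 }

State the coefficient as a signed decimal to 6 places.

√[7·1!3!3!/8! · 1!3!0!4!0!6!] = √(648)
  +(−1)^0/∏(0,1,3,0,0,3)! = 1/36  (running 1/36)
⟨..|..⟩ = √(648)·(1/36) = +0.707107

+√(1/2) = +0.707107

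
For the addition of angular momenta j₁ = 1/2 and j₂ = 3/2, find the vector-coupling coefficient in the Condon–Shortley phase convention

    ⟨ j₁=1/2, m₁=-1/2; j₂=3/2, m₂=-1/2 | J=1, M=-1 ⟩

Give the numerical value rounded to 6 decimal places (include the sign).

−√(1/4) ≈ -0.500000

√[3·1!0!2!/4! · 0!1!1!2!0!2!] = √(1)
  +(−1)^1/∏(1,0,0,0,0,2)! = -1/2  (running -1/2)
⟨..|..⟩ = √(1)·(-1/2) = -0.500000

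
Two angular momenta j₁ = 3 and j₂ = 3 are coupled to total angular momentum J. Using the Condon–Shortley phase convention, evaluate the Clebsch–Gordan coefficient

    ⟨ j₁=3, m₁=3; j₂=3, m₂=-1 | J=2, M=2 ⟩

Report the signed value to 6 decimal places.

+0.345033  (= +√(5/42))

√[5·4!2!2!/9! · 6!0!2!4!4!0!] = √(7680/7)
  +(−1)^0/∏(0,4,0,2,2,0)! = 1/96  (running 1/96)
⟨..|..⟩ = √(7680/7)·(1/96) = +0.345033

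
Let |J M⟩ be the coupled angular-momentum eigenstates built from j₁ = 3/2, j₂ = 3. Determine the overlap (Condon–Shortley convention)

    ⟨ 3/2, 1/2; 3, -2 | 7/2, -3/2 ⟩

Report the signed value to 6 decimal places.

+√(3/7) = +0.654654

triangle: 1!·2!·5!/9! = 240/362880
(j±m)!: 2!·1!·1!·5!·2!·5! = 57600
prefactor² = (2J+1)·Δ·N² = 6400/21
  k=0: +1/(0!·1!·1!·1!·1!·4!) = 1/24
  k=1: −1/(1!·0!·0!·0!·2!·5!) = -1/240
Σ = 3/80  ⇒  CG² = 6400/21·3/80² = 3/7
CG = +√(3/7) = +0.654654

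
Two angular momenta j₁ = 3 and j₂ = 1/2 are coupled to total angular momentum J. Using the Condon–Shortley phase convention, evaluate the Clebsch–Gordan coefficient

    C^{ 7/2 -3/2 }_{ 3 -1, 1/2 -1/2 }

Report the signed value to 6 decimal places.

√[8·0!6!1!/8! · 2!4!0!1!2!5!] = √(11520/7)
  +(−1)^0/∏(0,0,4,0,2,1)! = 1/48  (running 1/48)
⟨..|..⟩ = √(11520/7)·(1/48) = +0.845154

+√(5/7) = +0.845154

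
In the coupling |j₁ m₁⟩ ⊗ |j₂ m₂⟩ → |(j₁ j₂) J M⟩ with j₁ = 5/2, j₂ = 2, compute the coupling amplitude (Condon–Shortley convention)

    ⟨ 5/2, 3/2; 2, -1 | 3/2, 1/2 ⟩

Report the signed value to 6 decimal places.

−√(2/105) = -0.138013

√[4·3!2!1!/7! · 4!1!1!3!2!1!] = √(96/35)
  +(−1)^0/∏(0,3,1,1,1,0)! = 1/6  (running 1/6)
  +(−1)^1/∏(1,2,0,0,2,1)! = -1/4  (running -1/12)
⟨..|..⟩ = √(96/35)·(-1/12) = -0.138013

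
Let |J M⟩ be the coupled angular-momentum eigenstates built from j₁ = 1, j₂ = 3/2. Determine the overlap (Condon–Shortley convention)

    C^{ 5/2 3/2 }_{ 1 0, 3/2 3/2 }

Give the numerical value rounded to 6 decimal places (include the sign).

+√(2/5) ≈ +0.632456

√[6·0!2!3!/6! · 1!1!3!0!4!1!] = √(72/5)
  +(−1)^0/∏(0,0,1,3,1,0)! = 1/6  (running 1/6)
⟨..|..⟩ = √(72/5)·(1/6) = +0.632456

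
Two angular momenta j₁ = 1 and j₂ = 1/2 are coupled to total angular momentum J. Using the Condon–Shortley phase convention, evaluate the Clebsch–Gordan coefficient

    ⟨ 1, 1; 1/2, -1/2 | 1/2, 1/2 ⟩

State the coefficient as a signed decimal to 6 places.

√[2·1!1!0!/3! · 2!0!0!1!1!0!] = √(2/3)
  +(−1)^0/∏(0,1,0,0,1,0)! = 1  (running 1)
⟨..|..⟩ = √(2/3)·(1) = +0.816497

+√(2/3) = +0.816497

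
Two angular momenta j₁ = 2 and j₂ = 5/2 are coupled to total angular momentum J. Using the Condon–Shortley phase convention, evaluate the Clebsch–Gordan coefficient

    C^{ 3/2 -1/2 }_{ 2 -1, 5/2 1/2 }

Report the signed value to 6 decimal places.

j₁+j₂−J=3  J+j₁−j₂=1  J−j₁+j₂=2  j₁+j₂+J+1=7
(j₁±m₁, j₂±m₂, J±M) = (1,3,3,2,1,2)
P² = 48/35
sum k=2..3:
  [2] +1/2 = 1/2
  [3] −1/12 = -1/12
S = 5/12
C² = P²·S² = 5/21 ; C = +0.487950

+0.487950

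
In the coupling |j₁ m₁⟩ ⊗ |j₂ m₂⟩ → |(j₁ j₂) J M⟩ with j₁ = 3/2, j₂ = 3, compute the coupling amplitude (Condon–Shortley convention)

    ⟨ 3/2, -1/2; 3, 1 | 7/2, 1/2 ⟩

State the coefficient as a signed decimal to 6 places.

triangle: 1!×2!×5!/9! = 240/362880
(j±m)!: 1!×2!×4!×2!×4!×3! = 13824
prefactor² = (2J+1)×Δ×N² = 512/7
  k=0: +1/(0!×1!×2!×4!×0!×1!) = 1/48
  k=1: −1/(1!×0!×1!×3!×1!×2!) = -1/12
Σ = -1/16  ⇒  CG² = 512/7×(-1/16)² = 2/7
CG = −√(2/7) = -0.534522

−√(2/7) ≈ -0.534522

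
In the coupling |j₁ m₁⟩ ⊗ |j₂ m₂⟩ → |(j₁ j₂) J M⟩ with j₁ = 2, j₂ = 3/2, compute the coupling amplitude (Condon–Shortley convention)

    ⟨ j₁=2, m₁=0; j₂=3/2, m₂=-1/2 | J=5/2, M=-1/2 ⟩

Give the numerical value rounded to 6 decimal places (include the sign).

+0.292770  (= +√(3/35))

√[6·1!3!2!/7! · 2!2!1!2!2!3!] = √(48/35)
  +(−1)^0/∏(0,1,2,1,1,1)! = 1/2  (running 1/2)
  +(−1)^1/∏(1,0,1,0,2,2)! = -1/4  (running 1/4)
⟨..|..⟩ = √(48/35)·(1/4) = +0.292770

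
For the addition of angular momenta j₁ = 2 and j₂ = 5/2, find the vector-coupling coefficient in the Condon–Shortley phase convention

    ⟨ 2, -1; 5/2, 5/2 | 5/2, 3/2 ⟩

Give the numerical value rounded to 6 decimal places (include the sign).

√[6·2!2!3!/8! · 1!3!5!0!4!1!] = √(432/7)
  +(−1)^2/∏(2,0,1,3,1,0)! = 1/12  (running 1/12)
⟨..|..⟩ = √(432/7)·(1/12) = +0.654654

+0.654654  (= +√(3/7))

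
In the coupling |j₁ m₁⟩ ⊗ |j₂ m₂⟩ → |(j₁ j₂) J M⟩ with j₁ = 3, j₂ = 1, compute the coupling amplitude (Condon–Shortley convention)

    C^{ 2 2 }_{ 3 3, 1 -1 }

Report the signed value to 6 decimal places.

+0.845154  (= +√(5/7))

√[5·2!4!0!/7! · 6!0!0!2!4!0!] = √(11520/7)
  +(−1)^0/∏(0,2,0,0,4,0)! = 1/48  (running 1/48)
⟨..|..⟩ = √(11520/7)·(1/48) = +0.845154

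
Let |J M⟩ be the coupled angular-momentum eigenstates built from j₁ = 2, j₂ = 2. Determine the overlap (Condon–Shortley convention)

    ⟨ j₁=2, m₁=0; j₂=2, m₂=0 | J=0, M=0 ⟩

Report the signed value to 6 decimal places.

j₁+j₂−J=4  J+j₁−j₂=0  J−j₁+j₂=0  j₁+j₂+J+1=5
(j₁±m₁, j₂±m₂, J±M) = (2,2,2,2,0,0)
P² = 16/5
sum k=2..2:
  [2] +1/4 = 1/4
S = 1/4
C² = P²·S² = 1/5 ; C = +0.447214

+√(1/5) = +0.447214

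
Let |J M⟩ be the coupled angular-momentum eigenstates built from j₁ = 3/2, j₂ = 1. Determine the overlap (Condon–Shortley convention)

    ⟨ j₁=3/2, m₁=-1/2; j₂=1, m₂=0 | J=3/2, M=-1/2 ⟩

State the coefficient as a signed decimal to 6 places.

−√(1/15) ≈ -0.258199

j₁+j₂−J=1  J+j₁−j₂=2  J−j₁+j₂=1  j₁+j₂+J+1=5
(j₁±m₁, j₂±m₂, J±M) = (1,2,1,1,1,2)
P² = 4/15
sum k=0..1:
  [0] +1/2 = 1/2
  [1] −1/1 = -1
S = -1/2
C² = P²·S² = 1/15 ; C = -0.258199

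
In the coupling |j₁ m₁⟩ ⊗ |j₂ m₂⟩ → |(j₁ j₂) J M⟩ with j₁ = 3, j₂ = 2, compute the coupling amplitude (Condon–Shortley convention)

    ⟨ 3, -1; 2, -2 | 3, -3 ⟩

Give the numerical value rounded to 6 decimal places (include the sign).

+0.408248

j₁+j₂−J=2  J+j₁−j₂=4  J−j₁+j₂=2  j₁+j₂+J+1=9
(j₁±m₁, j₂±m₂, J±M) = (2,4,0,4,0,6)
P² = 1536
sum k=0..0:
  [0] +1/96 = 1/96
S = 1/96
C² = P²·S² = 1/6 ; C = +0.408248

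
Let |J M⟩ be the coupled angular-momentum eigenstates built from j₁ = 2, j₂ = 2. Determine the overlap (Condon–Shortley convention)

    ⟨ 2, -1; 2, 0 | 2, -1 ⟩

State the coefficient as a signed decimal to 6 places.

-0.267261

√[5·2!2!2!/7! · 1!3!2!2!1!3!] = √(8/7)
  +(−1)^1/∏(1,1,2,1,0,1)! = -1/2  (running -1/2)
  +(−1)^2/∏(2,0,1,0,1,2)! = 1/4  (running -1/4)
⟨..|..⟩ = √(8/7)·(-1/4) = -0.267261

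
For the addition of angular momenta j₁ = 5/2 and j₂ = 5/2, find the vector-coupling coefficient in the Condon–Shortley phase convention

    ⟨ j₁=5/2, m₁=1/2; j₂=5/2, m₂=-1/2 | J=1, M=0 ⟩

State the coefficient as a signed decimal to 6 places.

+√(1/70) = +0.119523

triangle: 4!·1!·1!/7! = 24/5040
(j±m)!: 3!·2!·2!·3!·1!·1! = 144
prefactor² = (2J+1)·Δ·N² = 72/35
  k=1: −1/(1!·3!·1!·1!·0!·0!) = -1/6
  k=2: +1/(2!·2!·0!·0!·1!·1!) = 1/4
Σ = 1/12  ⇒  CG² = 72/35·1/12² = 1/70
CG = +√(1/70) = +0.119523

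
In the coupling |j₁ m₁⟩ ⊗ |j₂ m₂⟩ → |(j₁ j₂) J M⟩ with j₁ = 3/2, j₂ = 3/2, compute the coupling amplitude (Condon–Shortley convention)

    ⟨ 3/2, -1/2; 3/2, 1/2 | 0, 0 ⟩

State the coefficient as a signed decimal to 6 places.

+0.500000  (= +√(1/4))

j₁+j₂−J=3  J+j₁−j₂=0  J−j₁+j₂=0  j₁+j₂+J+1=4
(j₁±m₁, j₂±m₂, J±M) = (1,2,2,1,0,0)
P² = 1
sum k=2..2:
  [2] +1/2 = 1/2
S = 1/2
C² = P²·S² = 1/4 ; C = +0.500000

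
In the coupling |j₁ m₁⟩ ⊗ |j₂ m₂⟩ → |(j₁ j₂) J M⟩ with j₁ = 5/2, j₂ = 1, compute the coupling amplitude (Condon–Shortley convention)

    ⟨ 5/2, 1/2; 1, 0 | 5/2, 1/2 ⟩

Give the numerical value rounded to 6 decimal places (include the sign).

+0.169031  (= +√(1/35))

j₁+j₂−J=1  J+j₁−j₂=4  J−j₁+j₂=1  j₁+j₂+J+1=7
(j₁±m₁, j₂±m₂, J±M) = (3,2,1,1,3,2)
P² = 144/35
sum k=0..1:
  [0] +1/4 = 1/4
  [1] −1/6 = -1/6
S = 1/12
C² = P²·S² = 1/35 ; C = +0.169031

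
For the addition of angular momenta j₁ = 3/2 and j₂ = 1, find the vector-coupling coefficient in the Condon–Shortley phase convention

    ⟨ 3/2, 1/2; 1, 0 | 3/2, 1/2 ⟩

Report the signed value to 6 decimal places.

√[4·1!2!1!/5! · 2!1!1!1!2!1!] = √(4/15)
  +(−1)^0/∏(0,1,1,1,1,0)! = 1  (running 1)
  +(−1)^1/∏(1,0,0,0,2,1)! = -1/2  (running 1/2)
⟨..|..⟩ = √(4/15)·(1/2) = +0.258199

+√(1/15) ≈ +0.258199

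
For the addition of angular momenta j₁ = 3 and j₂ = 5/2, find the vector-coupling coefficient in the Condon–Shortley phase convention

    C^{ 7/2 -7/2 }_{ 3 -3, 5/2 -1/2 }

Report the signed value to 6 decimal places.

√[8·2!4!3!/10! · 0!6!2!3!0!7!] = √(27648)
  +(−1)^2/∏(2,0,4,0,0,3)! = 1/288  (running 1/288)
⟨..|..⟩ = √(27648)·(1/288) = +0.577350

+0.577350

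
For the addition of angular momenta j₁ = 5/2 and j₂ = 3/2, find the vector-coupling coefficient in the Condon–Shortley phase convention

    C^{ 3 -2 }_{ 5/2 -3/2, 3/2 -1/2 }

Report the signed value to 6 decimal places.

−√(1/12) = -0.288675

triangle: 1!·4!·2!/8! = 48/40320
(j±m)!: 1!·4!·1!·2!·1!·5! = 5760
prefactor² = (2J+1)·Δ·N² = 48
  k=0: +1/(0!·1!·4!·1!·0!·1!) = 1/24
  k=1: −1/(1!·0!·3!·0!·1!·2!) = -1/12
Σ = -1/24  ⇒  CG² = 48·(-1/24)² = 1/12
CG = −√(1/12) = -0.288675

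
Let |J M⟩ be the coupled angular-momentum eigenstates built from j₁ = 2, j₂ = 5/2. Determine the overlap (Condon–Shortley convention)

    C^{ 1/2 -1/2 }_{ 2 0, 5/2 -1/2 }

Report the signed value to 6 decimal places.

triangle: 4!*0!*1!/6! = 24/720
(j±m)!: 2!*2!*2!*3!*0!*1! = 48
prefactor² = (2J+1)*Δ*N² = 16/5
  k=2: +1/(2!*2!*0!*0!*0!*1!) = 1/4
Σ = 1/4  ⇒  CG² = 16/5*1/4² = 1/5
CG = +√(1/5) = +0.447214

+0.447214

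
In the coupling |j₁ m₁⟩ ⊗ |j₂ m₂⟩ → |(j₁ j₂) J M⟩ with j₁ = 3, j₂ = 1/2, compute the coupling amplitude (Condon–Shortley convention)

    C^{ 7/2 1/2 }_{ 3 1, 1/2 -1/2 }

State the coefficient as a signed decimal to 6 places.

triangle: 0!*6!*1!/8! = 720/40320
(j±m)!: 4!*2!*0!*1!*4!*3! = 6912
prefactor² = (2J+1)*Δ*N² = 6912/7
  k=0: +1/(0!*0!*2!*0!*4!*1!) = 1/48
Σ = 1/48  ⇒  CG² = 6912/7*1/48² = 3/7
CG = +√(3/7) = +0.654654

+√(3/7) = +0.654654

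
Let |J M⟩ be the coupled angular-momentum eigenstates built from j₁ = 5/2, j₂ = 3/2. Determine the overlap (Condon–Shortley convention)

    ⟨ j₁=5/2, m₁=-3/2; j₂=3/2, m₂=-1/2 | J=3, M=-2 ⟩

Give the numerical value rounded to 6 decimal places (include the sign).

-0.288675  (= −√(1/12))

j₁+j₂−J=1  J+j₁−j₂=4  J−j₁+j₂=2  j₁+j₂+J+1=8
(j₁±m₁, j₂±m₂, J±M) = (1,4,1,2,1,5)
P² = 48
sum k=0..1:
  [0] +1/24 = 1/24
  [1] −1/12 = -1/12
S = -1/24
C² = P²·S² = 1/12 ; C = -0.288675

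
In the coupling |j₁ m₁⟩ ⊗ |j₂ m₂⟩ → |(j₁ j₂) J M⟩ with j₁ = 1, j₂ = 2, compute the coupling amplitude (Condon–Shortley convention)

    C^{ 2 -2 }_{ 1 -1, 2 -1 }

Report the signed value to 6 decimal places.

j₁+j₂−J=1  J+j₁−j₂=1  J−j₁+j₂=3  j₁+j₂+J+1=6
(j₁±m₁, j₂±m₂, J±M) = (0,2,1,3,0,4)
P² = 12
sum k=1..1:
  [1] −1/6 = -1/6
S = -1/6
C² = P²·S² = 1/3 ; C = -0.577350

-0.577350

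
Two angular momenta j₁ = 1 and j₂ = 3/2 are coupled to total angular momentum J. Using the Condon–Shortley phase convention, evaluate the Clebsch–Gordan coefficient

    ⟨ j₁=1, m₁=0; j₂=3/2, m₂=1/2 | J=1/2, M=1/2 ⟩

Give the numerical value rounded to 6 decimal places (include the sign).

√[2·2!0!1!/4! · 1!1!2!1!1!0!] = √(1/3)
  +(−1)^1/∏(1,1,0,1,0,0)! = -1  (running -1)
⟨..|..⟩ = √(1/3)·(-1) = -0.577350

-0.577350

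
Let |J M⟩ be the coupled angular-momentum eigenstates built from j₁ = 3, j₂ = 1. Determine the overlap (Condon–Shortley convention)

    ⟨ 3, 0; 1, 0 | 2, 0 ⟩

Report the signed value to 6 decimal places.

triangle: 2!·4!·0!/7! = 48/5040
(j±m)!: 3!·3!·1!·1!·2!·2! = 144
prefactor² = (2J+1)·Δ·N² = 48/7
  k=1: −1/(1!·1!·2!·0!·2!·0!) = -1/4
Σ = -1/4  ⇒  CG² = 48/7·(-1/4)² = 3/7
CG = −√(3/7) = -0.654654

−√(3/7) ≈ -0.654654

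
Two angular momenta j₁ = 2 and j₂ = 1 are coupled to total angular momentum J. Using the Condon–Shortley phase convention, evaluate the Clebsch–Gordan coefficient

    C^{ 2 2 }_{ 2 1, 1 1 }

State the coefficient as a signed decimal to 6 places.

−√(1/3) ≈ -0.577350

triangle: 1!×3!×1!/6! = 6/720
(j±m)!: 3!×1!×2!×0!×4!×0! = 288
prefactor² = (2J+1)×Δ×N² = 12
  k=1: −1/(1!×0!×0!×1!×3!×0!) = -1/6
Σ = -1/6  ⇒  CG² = 12×(-1/6)² = 1/3
CG = −√(1/3) = -0.577350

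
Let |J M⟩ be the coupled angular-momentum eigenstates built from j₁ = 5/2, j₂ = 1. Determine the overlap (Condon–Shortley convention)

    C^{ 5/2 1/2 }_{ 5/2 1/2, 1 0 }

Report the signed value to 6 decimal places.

+√(1/35) ≈ +0.169031

triangle: 1!*4!*1!/7! = 24/5040
(j±m)!: 3!*2!*1!*1!*3!*2! = 144
prefactor² = (2J+1)*Δ*N² = 144/35
  k=0: +1/(0!*1!*2!*1!*2!*0!) = 1/4
  k=1: −1/(1!*0!*1!*0!*3!*1!) = -1/6
Σ = 1/12  ⇒  CG² = 144/35*1/12² = 1/35
CG = +√(1/35) = +0.169031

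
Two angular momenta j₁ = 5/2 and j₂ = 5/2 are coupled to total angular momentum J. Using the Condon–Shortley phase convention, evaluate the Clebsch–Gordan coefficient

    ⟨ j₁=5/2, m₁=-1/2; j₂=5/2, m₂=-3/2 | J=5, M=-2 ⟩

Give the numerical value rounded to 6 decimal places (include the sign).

+√(5/12) = +0.645497

√[11·0!5!5!/11! · 2!3!1!4!3!7!] = √(34560)
  +(−1)^0/∏(0,0,3,1,2,4)! = 1/288  (running 1/288)
⟨..|..⟩ = √(34560)·(1/288) = +0.645497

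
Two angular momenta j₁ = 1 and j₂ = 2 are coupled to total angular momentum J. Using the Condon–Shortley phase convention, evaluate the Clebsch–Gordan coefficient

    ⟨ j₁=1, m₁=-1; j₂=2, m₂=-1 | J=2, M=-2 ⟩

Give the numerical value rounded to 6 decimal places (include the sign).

-0.577350

√[5·1!1!3!/6! · 0!2!1!3!0!4!] = √(12)
  +(−1)^1/∏(1,0,1,0,0,3)! = -1/6  (running -1/6)
⟨..|..⟩ = √(12)·(-1/6) = -0.577350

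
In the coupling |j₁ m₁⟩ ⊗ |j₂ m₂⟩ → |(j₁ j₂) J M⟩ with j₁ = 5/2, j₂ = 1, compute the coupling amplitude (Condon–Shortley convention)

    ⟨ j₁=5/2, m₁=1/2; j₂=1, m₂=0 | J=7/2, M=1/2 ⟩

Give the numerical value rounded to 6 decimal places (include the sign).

j₁+j₂−J=0  J+j₁−j₂=5  J−j₁+j₂=2  j₁+j₂+J+1=8
(j₁±m₁, j₂±m₂, J±M) = (3,2,1,1,4,3)
P² = 576/7
sum k=0..0:
  [0] +1/12 = 1/12
S = 1/12
C² = P²·S² = 4/7 ; C = +0.755929

+√(4/7) = +0.755929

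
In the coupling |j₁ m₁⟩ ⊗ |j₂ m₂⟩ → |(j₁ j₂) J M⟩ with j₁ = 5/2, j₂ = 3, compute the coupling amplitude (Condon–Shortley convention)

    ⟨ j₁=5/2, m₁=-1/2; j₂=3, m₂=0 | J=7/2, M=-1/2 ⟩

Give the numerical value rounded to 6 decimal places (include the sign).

√[8·2!3!4!/10! · 2!3!3!3!3!4!] = √(6912/175)
  +(−1)^0/∏(0,2,3,3,0,1)! = 1/72  (running 1/72)
  +(−1)^1/∏(1,1,2,2,1,2)! = -1/8  (running -1/9)
  +(−1)^2/∏(2,0,1,1,2,3)! = 1/24  (running -5/72)
⟨..|..⟩ = √(6912/175)·(-5/72) = -0.436436

-0.436436  (= −√(4/21))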